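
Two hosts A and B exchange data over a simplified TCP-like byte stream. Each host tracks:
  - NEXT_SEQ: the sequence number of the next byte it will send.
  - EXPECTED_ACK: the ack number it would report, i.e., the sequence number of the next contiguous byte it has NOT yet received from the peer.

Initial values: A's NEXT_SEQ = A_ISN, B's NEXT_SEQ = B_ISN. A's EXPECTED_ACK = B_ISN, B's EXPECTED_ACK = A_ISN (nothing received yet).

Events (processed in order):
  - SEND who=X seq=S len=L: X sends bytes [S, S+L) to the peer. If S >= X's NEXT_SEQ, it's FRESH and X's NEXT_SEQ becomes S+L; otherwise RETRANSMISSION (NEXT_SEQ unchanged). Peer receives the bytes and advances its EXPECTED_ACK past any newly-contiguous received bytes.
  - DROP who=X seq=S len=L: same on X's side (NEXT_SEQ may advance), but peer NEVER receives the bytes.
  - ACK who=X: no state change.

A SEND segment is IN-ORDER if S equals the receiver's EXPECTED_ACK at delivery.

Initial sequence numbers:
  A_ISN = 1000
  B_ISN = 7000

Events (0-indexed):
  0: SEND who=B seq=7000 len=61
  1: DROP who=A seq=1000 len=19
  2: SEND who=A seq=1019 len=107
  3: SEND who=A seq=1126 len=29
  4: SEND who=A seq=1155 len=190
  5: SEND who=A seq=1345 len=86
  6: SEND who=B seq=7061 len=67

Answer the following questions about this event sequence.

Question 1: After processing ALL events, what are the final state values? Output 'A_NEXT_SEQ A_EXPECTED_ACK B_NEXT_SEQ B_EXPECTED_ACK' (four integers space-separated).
Answer: 1431 7128 7128 1000

Derivation:
After event 0: A_seq=1000 A_ack=7061 B_seq=7061 B_ack=1000
After event 1: A_seq=1019 A_ack=7061 B_seq=7061 B_ack=1000
After event 2: A_seq=1126 A_ack=7061 B_seq=7061 B_ack=1000
After event 3: A_seq=1155 A_ack=7061 B_seq=7061 B_ack=1000
After event 4: A_seq=1345 A_ack=7061 B_seq=7061 B_ack=1000
After event 5: A_seq=1431 A_ack=7061 B_seq=7061 B_ack=1000
After event 6: A_seq=1431 A_ack=7128 B_seq=7128 B_ack=1000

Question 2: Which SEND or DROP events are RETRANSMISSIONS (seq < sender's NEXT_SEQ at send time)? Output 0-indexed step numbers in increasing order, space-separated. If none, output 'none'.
Step 0: SEND seq=7000 -> fresh
Step 1: DROP seq=1000 -> fresh
Step 2: SEND seq=1019 -> fresh
Step 3: SEND seq=1126 -> fresh
Step 4: SEND seq=1155 -> fresh
Step 5: SEND seq=1345 -> fresh
Step 6: SEND seq=7061 -> fresh

Answer: none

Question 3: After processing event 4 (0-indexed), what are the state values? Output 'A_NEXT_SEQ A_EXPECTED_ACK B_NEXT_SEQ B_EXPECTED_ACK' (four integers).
After event 0: A_seq=1000 A_ack=7061 B_seq=7061 B_ack=1000
After event 1: A_seq=1019 A_ack=7061 B_seq=7061 B_ack=1000
After event 2: A_seq=1126 A_ack=7061 B_seq=7061 B_ack=1000
After event 3: A_seq=1155 A_ack=7061 B_seq=7061 B_ack=1000
After event 4: A_seq=1345 A_ack=7061 B_seq=7061 B_ack=1000

1345 7061 7061 1000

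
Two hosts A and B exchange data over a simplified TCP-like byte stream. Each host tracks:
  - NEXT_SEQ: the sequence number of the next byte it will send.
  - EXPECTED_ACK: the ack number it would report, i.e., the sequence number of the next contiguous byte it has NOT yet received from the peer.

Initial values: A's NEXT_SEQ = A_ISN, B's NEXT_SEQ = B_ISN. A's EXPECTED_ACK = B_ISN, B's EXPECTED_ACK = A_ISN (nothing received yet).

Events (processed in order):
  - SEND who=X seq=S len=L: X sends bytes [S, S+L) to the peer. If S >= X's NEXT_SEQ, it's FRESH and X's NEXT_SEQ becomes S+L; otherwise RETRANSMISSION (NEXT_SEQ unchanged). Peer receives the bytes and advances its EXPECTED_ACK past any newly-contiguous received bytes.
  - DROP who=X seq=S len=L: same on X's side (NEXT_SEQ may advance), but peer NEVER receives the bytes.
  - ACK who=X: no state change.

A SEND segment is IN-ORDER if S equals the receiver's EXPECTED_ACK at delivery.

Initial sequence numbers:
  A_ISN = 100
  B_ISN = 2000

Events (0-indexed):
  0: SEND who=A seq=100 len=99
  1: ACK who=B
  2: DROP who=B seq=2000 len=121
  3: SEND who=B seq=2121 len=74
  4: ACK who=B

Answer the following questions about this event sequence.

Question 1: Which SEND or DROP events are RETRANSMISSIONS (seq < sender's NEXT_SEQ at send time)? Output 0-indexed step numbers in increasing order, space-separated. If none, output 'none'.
Step 0: SEND seq=100 -> fresh
Step 2: DROP seq=2000 -> fresh
Step 3: SEND seq=2121 -> fresh

Answer: none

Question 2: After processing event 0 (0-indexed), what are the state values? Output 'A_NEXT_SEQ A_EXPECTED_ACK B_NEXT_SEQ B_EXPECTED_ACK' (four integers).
After event 0: A_seq=199 A_ack=2000 B_seq=2000 B_ack=199

199 2000 2000 199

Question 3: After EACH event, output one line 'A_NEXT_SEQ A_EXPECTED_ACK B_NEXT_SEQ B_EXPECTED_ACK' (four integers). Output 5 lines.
199 2000 2000 199
199 2000 2000 199
199 2000 2121 199
199 2000 2195 199
199 2000 2195 199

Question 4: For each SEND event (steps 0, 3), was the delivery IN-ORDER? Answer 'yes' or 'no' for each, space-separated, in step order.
Step 0: SEND seq=100 -> in-order
Step 3: SEND seq=2121 -> out-of-order

Answer: yes no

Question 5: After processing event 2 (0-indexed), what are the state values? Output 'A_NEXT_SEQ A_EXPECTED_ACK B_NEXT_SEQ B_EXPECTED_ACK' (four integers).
After event 0: A_seq=199 A_ack=2000 B_seq=2000 B_ack=199
After event 1: A_seq=199 A_ack=2000 B_seq=2000 B_ack=199
After event 2: A_seq=199 A_ack=2000 B_seq=2121 B_ack=199

199 2000 2121 199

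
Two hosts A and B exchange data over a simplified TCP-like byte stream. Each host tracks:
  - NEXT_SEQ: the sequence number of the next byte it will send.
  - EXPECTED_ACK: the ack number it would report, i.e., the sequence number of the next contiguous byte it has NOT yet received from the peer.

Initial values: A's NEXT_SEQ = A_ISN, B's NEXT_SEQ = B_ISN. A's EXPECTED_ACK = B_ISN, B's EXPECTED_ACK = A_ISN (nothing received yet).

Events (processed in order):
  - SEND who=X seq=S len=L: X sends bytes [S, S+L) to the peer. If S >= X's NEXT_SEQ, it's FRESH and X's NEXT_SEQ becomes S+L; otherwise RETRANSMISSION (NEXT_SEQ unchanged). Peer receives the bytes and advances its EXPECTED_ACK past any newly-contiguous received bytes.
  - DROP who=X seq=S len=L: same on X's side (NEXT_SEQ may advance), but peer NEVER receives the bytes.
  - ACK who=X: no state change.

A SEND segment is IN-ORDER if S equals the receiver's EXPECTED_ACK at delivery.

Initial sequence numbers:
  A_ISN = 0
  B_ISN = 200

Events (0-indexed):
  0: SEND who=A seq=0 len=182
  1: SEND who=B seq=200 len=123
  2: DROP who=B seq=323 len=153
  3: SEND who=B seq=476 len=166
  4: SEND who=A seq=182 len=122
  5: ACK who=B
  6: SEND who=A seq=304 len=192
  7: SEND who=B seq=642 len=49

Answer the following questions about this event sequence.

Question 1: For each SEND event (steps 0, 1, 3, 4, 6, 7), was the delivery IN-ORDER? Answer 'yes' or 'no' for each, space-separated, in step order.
Answer: yes yes no yes yes no

Derivation:
Step 0: SEND seq=0 -> in-order
Step 1: SEND seq=200 -> in-order
Step 3: SEND seq=476 -> out-of-order
Step 4: SEND seq=182 -> in-order
Step 6: SEND seq=304 -> in-order
Step 7: SEND seq=642 -> out-of-order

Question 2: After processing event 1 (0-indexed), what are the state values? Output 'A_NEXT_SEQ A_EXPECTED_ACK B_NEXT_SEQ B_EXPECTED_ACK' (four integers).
After event 0: A_seq=182 A_ack=200 B_seq=200 B_ack=182
After event 1: A_seq=182 A_ack=323 B_seq=323 B_ack=182

182 323 323 182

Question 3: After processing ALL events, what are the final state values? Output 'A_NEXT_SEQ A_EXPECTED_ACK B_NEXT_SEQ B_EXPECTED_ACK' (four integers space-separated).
After event 0: A_seq=182 A_ack=200 B_seq=200 B_ack=182
After event 1: A_seq=182 A_ack=323 B_seq=323 B_ack=182
After event 2: A_seq=182 A_ack=323 B_seq=476 B_ack=182
After event 3: A_seq=182 A_ack=323 B_seq=642 B_ack=182
After event 4: A_seq=304 A_ack=323 B_seq=642 B_ack=304
After event 5: A_seq=304 A_ack=323 B_seq=642 B_ack=304
After event 6: A_seq=496 A_ack=323 B_seq=642 B_ack=496
After event 7: A_seq=496 A_ack=323 B_seq=691 B_ack=496

Answer: 496 323 691 496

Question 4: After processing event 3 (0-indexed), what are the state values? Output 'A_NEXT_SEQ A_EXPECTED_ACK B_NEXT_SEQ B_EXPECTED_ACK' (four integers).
After event 0: A_seq=182 A_ack=200 B_seq=200 B_ack=182
After event 1: A_seq=182 A_ack=323 B_seq=323 B_ack=182
After event 2: A_seq=182 A_ack=323 B_seq=476 B_ack=182
After event 3: A_seq=182 A_ack=323 B_seq=642 B_ack=182

182 323 642 182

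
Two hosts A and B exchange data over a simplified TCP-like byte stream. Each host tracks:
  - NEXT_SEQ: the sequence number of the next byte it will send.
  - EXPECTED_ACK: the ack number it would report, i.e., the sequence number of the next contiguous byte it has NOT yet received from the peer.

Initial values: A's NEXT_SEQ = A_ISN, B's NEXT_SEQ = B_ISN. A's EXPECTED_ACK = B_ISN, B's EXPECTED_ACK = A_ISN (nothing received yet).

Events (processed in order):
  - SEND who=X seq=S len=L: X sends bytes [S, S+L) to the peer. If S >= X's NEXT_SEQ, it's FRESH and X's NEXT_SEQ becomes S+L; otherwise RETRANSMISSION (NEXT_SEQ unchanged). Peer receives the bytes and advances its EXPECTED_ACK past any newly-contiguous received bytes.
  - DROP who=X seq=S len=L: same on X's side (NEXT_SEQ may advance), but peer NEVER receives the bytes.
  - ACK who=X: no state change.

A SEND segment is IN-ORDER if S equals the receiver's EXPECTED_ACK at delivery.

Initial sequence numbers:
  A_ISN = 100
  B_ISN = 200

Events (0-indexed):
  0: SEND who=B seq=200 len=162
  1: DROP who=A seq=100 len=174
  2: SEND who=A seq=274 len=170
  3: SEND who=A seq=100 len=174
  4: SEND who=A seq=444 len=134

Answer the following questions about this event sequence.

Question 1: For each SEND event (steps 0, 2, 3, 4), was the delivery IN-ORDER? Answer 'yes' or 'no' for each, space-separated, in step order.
Answer: yes no yes yes

Derivation:
Step 0: SEND seq=200 -> in-order
Step 2: SEND seq=274 -> out-of-order
Step 3: SEND seq=100 -> in-order
Step 4: SEND seq=444 -> in-order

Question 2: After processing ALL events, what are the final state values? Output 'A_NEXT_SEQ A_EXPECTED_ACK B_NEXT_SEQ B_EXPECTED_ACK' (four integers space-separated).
After event 0: A_seq=100 A_ack=362 B_seq=362 B_ack=100
After event 1: A_seq=274 A_ack=362 B_seq=362 B_ack=100
After event 2: A_seq=444 A_ack=362 B_seq=362 B_ack=100
After event 3: A_seq=444 A_ack=362 B_seq=362 B_ack=444
After event 4: A_seq=578 A_ack=362 B_seq=362 B_ack=578

Answer: 578 362 362 578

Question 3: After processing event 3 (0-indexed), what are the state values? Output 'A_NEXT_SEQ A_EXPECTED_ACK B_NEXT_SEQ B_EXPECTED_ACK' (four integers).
After event 0: A_seq=100 A_ack=362 B_seq=362 B_ack=100
After event 1: A_seq=274 A_ack=362 B_seq=362 B_ack=100
After event 2: A_seq=444 A_ack=362 B_seq=362 B_ack=100
After event 3: A_seq=444 A_ack=362 B_seq=362 B_ack=444

444 362 362 444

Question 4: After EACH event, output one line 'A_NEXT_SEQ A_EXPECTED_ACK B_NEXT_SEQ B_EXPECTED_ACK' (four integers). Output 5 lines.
100 362 362 100
274 362 362 100
444 362 362 100
444 362 362 444
578 362 362 578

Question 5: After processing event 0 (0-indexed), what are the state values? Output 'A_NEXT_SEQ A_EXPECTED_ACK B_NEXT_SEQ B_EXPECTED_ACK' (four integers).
After event 0: A_seq=100 A_ack=362 B_seq=362 B_ack=100

100 362 362 100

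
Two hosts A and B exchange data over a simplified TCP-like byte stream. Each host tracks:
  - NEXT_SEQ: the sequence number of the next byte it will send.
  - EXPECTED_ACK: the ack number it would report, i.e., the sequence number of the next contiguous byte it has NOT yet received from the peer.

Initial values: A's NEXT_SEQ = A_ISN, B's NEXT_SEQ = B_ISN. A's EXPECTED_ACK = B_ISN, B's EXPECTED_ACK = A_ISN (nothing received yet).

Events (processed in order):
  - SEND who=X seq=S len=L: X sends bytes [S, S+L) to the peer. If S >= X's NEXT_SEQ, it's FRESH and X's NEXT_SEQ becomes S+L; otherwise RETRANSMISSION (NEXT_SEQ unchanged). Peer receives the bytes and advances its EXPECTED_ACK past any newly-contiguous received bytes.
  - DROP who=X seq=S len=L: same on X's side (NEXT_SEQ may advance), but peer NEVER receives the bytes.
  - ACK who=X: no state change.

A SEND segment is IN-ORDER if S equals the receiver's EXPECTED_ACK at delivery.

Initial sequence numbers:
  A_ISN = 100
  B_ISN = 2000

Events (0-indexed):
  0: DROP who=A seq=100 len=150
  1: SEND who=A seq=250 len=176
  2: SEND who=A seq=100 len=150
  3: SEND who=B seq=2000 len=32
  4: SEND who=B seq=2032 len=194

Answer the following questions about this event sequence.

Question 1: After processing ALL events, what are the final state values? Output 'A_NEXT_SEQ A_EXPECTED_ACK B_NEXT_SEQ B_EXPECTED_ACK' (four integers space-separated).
After event 0: A_seq=250 A_ack=2000 B_seq=2000 B_ack=100
After event 1: A_seq=426 A_ack=2000 B_seq=2000 B_ack=100
After event 2: A_seq=426 A_ack=2000 B_seq=2000 B_ack=426
After event 3: A_seq=426 A_ack=2032 B_seq=2032 B_ack=426
After event 4: A_seq=426 A_ack=2226 B_seq=2226 B_ack=426

Answer: 426 2226 2226 426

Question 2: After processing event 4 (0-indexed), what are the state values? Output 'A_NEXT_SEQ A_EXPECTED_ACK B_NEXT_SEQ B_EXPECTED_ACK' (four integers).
After event 0: A_seq=250 A_ack=2000 B_seq=2000 B_ack=100
After event 1: A_seq=426 A_ack=2000 B_seq=2000 B_ack=100
After event 2: A_seq=426 A_ack=2000 B_seq=2000 B_ack=426
After event 3: A_seq=426 A_ack=2032 B_seq=2032 B_ack=426
After event 4: A_seq=426 A_ack=2226 B_seq=2226 B_ack=426

426 2226 2226 426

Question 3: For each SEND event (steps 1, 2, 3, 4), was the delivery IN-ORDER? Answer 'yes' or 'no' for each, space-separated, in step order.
Answer: no yes yes yes

Derivation:
Step 1: SEND seq=250 -> out-of-order
Step 2: SEND seq=100 -> in-order
Step 3: SEND seq=2000 -> in-order
Step 4: SEND seq=2032 -> in-order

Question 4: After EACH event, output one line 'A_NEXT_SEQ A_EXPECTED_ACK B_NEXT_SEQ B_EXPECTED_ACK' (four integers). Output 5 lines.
250 2000 2000 100
426 2000 2000 100
426 2000 2000 426
426 2032 2032 426
426 2226 2226 426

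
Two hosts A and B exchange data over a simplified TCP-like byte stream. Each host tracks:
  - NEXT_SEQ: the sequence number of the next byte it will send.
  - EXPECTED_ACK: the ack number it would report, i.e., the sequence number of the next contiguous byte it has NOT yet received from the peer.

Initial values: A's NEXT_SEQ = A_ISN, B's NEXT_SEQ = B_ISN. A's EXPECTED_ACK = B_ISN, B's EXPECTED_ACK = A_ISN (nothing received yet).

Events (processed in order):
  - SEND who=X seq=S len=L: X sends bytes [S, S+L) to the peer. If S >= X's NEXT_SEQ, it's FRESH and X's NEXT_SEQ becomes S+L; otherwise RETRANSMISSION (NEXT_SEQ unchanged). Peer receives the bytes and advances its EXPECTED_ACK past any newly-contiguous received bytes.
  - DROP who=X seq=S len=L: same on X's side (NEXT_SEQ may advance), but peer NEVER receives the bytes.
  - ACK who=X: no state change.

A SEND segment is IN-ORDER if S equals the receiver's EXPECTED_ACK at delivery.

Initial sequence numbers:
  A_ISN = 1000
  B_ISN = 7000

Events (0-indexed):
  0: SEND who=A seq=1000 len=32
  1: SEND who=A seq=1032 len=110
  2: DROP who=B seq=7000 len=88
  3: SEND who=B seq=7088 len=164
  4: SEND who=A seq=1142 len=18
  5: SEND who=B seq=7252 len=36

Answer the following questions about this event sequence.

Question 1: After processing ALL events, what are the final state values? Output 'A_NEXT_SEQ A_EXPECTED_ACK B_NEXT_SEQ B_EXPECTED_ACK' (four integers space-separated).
After event 0: A_seq=1032 A_ack=7000 B_seq=7000 B_ack=1032
After event 1: A_seq=1142 A_ack=7000 B_seq=7000 B_ack=1142
After event 2: A_seq=1142 A_ack=7000 B_seq=7088 B_ack=1142
After event 3: A_seq=1142 A_ack=7000 B_seq=7252 B_ack=1142
After event 4: A_seq=1160 A_ack=7000 B_seq=7252 B_ack=1160
After event 5: A_seq=1160 A_ack=7000 B_seq=7288 B_ack=1160

Answer: 1160 7000 7288 1160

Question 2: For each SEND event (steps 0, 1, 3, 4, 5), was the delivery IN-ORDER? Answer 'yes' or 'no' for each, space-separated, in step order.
Step 0: SEND seq=1000 -> in-order
Step 1: SEND seq=1032 -> in-order
Step 3: SEND seq=7088 -> out-of-order
Step 4: SEND seq=1142 -> in-order
Step 5: SEND seq=7252 -> out-of-order

Answer: yes yes no yes no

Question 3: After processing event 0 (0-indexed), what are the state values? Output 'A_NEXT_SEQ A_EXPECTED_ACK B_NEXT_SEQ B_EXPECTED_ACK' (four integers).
After event 0: A_seq=1032 A_ack=7000 B_seq=7000 B_ack=1032

1032 7000 7000 1032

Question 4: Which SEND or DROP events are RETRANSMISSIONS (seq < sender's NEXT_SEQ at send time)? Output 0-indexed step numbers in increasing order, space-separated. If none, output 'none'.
Answer: none

Derivation:
Step 0: SEND seq=1000 -> fresh
Step 1: SEND seq=1032 -> fresh
Step 2: DROP seq=7000 -> fresh
Step 3: SEND seq=7088 -> fresh
Step 4: SEND seq=1142 -> fresh
Step 5: SEND seq=7252 -> fresh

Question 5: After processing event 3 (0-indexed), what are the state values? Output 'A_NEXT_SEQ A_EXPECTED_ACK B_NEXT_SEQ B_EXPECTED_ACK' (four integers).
After event 0: A_seq=1032 A_ack=7000 B_seq=7000 B_ack=1032
After event 1: A_seq=1142 A_ack=7000 B_seq=7000 B_ack=1142
After event 2: A_seq=1142 A_ack=7000 B_seq=7088 B_ack=1142
After event 3: A_seq=1142 A_ack=7000 B_seq=7252 B_ack=1142

1142 7000 7252 1142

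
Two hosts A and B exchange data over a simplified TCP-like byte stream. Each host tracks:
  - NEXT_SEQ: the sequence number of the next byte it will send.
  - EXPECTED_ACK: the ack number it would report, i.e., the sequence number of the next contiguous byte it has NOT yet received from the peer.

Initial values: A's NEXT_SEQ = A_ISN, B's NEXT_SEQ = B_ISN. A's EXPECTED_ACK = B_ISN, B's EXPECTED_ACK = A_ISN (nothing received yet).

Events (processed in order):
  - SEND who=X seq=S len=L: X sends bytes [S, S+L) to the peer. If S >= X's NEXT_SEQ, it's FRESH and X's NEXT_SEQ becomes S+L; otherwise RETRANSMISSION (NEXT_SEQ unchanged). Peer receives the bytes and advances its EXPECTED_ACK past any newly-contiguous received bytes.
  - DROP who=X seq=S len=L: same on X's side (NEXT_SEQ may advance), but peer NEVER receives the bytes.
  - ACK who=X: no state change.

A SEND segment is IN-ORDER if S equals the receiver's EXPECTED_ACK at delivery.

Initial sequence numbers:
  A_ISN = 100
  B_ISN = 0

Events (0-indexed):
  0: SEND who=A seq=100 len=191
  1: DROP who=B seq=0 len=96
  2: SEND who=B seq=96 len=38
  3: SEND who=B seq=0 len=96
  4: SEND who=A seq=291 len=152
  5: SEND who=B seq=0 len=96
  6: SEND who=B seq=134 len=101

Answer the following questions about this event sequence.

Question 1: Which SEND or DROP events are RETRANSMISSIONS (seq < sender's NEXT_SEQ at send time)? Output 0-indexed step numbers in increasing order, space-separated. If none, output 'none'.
Step 0: SEND seq=100 -> fresh
Step 1: DROP seq=0 -> fresh
Step 2: SEND seq=96 -> fresh
Step 3: SEND seq=0 -> retransmit
Step 4: SEND seq=291 -> fresh
Step 5: SEND seq=0 -> retransmit
Step 6: SEND seq=134 -> fresh

Answer: 3 5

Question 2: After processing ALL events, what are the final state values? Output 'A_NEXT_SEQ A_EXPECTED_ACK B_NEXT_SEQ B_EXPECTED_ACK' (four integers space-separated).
After event 0: A_seq=291 A_ack=0 B_seq=0 B_ack=291
After event 1: A_seq=291 A_ack=0 B_seq=96 B_ack=291
After event 2: A_seq=291 A_ack=0 B_seq=134 B_ack=291
After event 3: A_seq=291 A_ack=134 B_seq=134 B_ack=291
After event 4: A_seq=443 A_ack=134 B_seq=134 B_ack=443
After event 5: A_seq=443 A_ack=134 B_seq=134 B_ack=443
After event 6: A_seq=443 A_ack=235 B_seq=235 B_ack=443

Answer: 443 235 235 443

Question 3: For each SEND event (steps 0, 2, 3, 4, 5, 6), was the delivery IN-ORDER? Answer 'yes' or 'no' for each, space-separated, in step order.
Answer: yes no yes yes no yes

Derivation:
Step 0: SEND seq=100 -> in-order
Step 2: SEND seq=96 -> out-of-order
Step 3: SEND seq=0 -> in-order
Step 4: SEND seq=291 -> in-order
Step 5: SEND seq=0 -> out-of-order
Step 6: SEND seq=134 -> in-order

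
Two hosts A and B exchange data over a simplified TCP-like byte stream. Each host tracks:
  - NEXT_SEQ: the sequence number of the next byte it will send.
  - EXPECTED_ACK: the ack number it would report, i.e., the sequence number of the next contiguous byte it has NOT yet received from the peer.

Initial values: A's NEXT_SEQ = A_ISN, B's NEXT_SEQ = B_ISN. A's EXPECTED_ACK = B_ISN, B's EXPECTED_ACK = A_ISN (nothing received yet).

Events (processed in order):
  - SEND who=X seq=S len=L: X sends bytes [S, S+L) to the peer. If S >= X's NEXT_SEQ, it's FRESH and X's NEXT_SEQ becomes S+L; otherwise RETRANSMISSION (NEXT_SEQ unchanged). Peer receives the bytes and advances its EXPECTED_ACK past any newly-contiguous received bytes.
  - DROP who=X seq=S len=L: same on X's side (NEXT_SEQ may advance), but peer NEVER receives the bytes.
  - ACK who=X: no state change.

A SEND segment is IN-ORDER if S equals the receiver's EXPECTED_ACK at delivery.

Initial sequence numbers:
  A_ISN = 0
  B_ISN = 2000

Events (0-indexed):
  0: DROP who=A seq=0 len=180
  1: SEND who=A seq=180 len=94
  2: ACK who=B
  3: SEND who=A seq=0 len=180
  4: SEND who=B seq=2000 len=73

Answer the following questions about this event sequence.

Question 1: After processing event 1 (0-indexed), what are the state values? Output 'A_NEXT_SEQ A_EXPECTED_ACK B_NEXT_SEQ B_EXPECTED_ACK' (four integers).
After event 0: A_seq=180 A_ack=2000 B_seq=2000 B_ack=0
After event 1: A_seq=274 A_ack=2000 B_seq=2000 B_ack=0

274 2000 2000 0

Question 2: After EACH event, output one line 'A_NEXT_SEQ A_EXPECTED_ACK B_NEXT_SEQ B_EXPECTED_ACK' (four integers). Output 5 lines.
180 2000 2000 0
274 2000 2000 0
274 2000 2000 0
274 2000 2000 274
274 2073 2073 274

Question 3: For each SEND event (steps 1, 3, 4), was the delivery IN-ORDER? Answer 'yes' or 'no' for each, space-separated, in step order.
Step 1: SEND seq=180 -> out-of-order
Step 3: SEND seq=0 -> in-order
Step 4: SEND seq=2000 -> in-order

Answer: no yes yes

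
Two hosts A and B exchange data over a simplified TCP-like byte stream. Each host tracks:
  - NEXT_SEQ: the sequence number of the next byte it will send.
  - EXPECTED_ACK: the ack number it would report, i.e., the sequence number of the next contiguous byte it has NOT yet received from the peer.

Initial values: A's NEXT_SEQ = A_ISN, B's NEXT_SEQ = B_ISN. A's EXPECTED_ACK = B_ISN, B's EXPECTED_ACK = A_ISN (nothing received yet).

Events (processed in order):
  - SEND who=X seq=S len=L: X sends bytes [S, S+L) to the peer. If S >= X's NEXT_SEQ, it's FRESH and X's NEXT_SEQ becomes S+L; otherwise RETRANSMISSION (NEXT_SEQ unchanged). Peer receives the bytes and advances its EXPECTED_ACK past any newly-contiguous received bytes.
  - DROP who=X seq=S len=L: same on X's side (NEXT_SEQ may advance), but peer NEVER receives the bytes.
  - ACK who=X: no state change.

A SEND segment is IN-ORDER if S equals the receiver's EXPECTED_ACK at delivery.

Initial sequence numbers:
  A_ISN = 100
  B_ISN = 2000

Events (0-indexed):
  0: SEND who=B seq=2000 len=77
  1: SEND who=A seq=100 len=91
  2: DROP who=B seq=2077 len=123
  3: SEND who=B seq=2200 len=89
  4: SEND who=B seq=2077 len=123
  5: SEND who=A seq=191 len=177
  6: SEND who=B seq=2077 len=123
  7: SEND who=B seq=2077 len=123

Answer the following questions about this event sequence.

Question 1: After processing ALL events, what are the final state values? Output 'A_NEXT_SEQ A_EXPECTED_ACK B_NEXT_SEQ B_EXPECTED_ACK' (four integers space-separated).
After event 0: A_seq=100 A_ack=2077 B_seq=2077 B_ack=100
After event 1: A_seq=191 A_ack=2077 B_seq=2077 B_ack=191
After event 2: A_seq=191 A_ack=2077 B_seq=2200 B_ack=191
After event 3: A_seq=191 A_ack=2077 B_seq=2289 B_ack=191
After event 4: A_seq=191 A_ack=2289 B_seq=2289 B_ack=191
After event 5: A_seq=368 A_ack=2289 B_seq=2289 B_ack=368
After event 6: A_seq=368 A_ack=2289 B_seq=2289 B_ack=368
After event 7: A_seq=368 A_ack=2289 B_seq=2289 B_ack=368

Answer: 368 2289 2289 368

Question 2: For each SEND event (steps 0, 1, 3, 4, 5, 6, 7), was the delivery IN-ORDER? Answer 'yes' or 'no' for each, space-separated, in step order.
Step 0: SEND seq=2000 -> in-order
Step 1: SEND seq=100 -> in-order
Step 3: SEND seq=2200 -> out-of-order
Step 4: SEND seq=2077 -> in-order
Step 5: SEND seq=191 -> in-order
Step 6: SEND seq=2077 -> out-of-order
Step 7: SEND seq=2077 -> out-of-order

Answer: yes yes no yes yes no no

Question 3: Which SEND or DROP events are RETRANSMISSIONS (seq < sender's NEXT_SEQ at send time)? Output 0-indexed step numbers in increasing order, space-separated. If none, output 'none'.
Answer: 4 6 7

Derivation:
Step 0: SEND seq=2000 -> fresh
Step 1: SEND seq=100 -> fresh
Step 2: DROP seq=2077 -> fresh
Step 3: SEND seq=2200 -> fresh
Step 4: SEND seq=2077 -> retransmit
Step 5: SEND seq=191 -> fresh
Step 6: SEND seq=2077 -> retransmit
Step 7: SEND seq=2077 -> retransmit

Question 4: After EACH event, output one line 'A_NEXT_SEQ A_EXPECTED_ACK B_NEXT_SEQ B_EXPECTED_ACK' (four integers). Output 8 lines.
100 2077 2077 100
191 2077 2077 191
191 2077 2200 191
191 2077 2289 191
191 2289 2289 191
368 2289 2289 368
368 2289 2289 368
368 2289 2289 368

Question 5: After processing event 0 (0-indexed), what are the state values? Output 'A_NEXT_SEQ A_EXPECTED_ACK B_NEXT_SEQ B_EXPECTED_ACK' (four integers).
After event 0: A_seq=100 A_ack=2077 B_seq=2077 B_ack=100

100 2077 2077 100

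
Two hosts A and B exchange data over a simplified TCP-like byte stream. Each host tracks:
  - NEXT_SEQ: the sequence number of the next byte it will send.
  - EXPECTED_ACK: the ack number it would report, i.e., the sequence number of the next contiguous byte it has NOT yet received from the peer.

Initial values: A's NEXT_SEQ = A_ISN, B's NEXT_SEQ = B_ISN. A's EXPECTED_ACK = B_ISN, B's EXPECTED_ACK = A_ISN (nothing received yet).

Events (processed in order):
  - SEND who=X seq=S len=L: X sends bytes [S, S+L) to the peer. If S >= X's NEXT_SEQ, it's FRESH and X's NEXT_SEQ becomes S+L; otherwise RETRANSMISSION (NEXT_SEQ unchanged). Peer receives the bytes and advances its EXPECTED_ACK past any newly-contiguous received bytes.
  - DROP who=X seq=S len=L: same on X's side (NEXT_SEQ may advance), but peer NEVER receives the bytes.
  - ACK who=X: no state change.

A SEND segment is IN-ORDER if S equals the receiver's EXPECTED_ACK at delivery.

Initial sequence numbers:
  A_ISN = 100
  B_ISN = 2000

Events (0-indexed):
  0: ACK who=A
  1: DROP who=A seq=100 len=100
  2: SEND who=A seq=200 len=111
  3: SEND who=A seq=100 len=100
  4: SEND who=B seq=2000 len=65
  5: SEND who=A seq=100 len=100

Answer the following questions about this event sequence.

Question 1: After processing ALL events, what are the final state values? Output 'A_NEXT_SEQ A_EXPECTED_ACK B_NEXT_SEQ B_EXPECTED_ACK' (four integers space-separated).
After event 0: A_seq=100 A_ack=2000 B_seq=2000 B_ack=100
After event 1: A_seq=200 A_ack=2000 B_seq=2000 B_ack=100
After event 2: A_seq=311 A_ack=2000 B_seq=2000 B_ack=100
After event 3: A_seq=311 A_ack=2000 B_seq=2000 B_ack=311
After event 4: A_seq=311 A_ack=2065 B_seq=2065 B_ack=311
After event 5: A_seq=311 A_ack=2065 B_seq=2065 B_ack=311

Answer: 311 2065 2065 311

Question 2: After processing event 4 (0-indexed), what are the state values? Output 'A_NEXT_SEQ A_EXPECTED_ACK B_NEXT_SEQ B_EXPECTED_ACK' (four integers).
After event 0: A_seq=100 A_ack=2000 B_seq=2000 B_ack=100
After event 1: A_seq=200 A_ack=2000 B_seq=2000 B_ack=100
After event 2: A_seq=311 A_ack=2000 B_seq=2000 B_ack=100
After event 3: A_seq=311 A_ack=2000 B_seq=2000 B_ack=311
After event 4: A_seq=311 A_ack=2065 B_seq=2065 B_ack=311

311 2065 2065 311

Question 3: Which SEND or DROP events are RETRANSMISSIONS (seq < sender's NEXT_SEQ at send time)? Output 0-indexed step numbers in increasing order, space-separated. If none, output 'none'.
Answer: 3 5

Derivation:
Step 1: DROP seq=100 -> fresh
Step 2: SEND seq=200 -> fresh
Step 3: SEND seq=100 -> retransmit
Step 4: SEND seq=2000 -> fresh
Step 5: SEND seq=100 -> retransmit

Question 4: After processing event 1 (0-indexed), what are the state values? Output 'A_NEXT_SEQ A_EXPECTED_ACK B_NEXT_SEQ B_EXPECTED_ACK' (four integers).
After event 0: A_seq=100 A_ack=2000 B_seq=2000 B_ack=100
After event 1: A_seq=200 A_ack=2000 B_seq=2000 B_ack=100

200 2000 2000 100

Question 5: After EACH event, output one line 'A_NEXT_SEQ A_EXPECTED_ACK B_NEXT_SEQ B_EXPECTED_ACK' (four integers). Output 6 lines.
100 2000 2000 100
200 2000 2000 100
311 2000 2000 100
311 2000 2000 311
311 2065 2065 311
311 2065 2065 311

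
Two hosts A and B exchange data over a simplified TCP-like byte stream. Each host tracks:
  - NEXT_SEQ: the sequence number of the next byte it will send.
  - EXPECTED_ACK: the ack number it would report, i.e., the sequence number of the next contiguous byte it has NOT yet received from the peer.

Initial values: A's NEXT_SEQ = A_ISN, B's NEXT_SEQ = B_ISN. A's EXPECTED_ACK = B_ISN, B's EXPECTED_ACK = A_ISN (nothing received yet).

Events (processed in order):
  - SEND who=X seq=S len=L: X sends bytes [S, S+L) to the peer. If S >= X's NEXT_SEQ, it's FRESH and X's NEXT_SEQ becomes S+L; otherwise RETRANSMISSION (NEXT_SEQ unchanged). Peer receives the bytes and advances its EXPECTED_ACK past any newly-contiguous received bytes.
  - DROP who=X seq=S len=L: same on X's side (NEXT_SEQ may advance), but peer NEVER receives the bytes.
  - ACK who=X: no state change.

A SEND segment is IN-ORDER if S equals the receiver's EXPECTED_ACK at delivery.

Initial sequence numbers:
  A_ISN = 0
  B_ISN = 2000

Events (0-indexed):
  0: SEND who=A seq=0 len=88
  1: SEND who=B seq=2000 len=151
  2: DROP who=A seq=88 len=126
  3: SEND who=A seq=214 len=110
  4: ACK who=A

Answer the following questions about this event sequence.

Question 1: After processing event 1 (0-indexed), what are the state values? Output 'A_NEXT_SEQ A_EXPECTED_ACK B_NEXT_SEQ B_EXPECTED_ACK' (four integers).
After event 0: A_seq=88 A_ack=2000 B_seq=2000 B_ack=88
After event 1: A_seq=88 A_ack=2151 B_seq=2151 B_ack=88

88 2151 2151 88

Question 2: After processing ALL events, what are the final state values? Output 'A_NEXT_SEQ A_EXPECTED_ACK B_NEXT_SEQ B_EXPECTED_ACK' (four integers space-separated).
Answer: 324 2151 2151 88

Derivation:
After event 0: A_seq=88 A_ack=2000 B_seq=2000 B_ack=88
After event 1: A_seq=88 A_ack=2151 B_seq=2151 B_ack=88
After event 2: A_seq=214 A_ack=2151 B_seq=2151 B_ack=88
After event 3: A_seq=324 A_ack=2151 B_seq=2151 B_ack=88
After event 4: A_seq=324 A_ack=2151 B_seq=2151 B_ack=88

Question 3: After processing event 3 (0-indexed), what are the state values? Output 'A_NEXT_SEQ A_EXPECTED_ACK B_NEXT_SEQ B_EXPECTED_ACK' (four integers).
After event 0: A_seq=88 A_ack=2000 B_seq=2000 B_ack=88
After event 1: A_seq=88 A_ack=2151 B_seq=2151 B_ack=88
After event 2: A_seq=214 A_ack=2151 B_seq=2151 B_ack=88
After event 3: A_seq=324 A_ack=2151 B_seq=2151 B_ack=88

324 2151 2151 88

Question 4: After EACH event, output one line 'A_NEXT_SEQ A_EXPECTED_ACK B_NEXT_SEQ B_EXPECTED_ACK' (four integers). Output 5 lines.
88 2000 2000 88
88 2151 2151 88
214 2151 2151 88
324 2151 2151 88
324 2151 2151 88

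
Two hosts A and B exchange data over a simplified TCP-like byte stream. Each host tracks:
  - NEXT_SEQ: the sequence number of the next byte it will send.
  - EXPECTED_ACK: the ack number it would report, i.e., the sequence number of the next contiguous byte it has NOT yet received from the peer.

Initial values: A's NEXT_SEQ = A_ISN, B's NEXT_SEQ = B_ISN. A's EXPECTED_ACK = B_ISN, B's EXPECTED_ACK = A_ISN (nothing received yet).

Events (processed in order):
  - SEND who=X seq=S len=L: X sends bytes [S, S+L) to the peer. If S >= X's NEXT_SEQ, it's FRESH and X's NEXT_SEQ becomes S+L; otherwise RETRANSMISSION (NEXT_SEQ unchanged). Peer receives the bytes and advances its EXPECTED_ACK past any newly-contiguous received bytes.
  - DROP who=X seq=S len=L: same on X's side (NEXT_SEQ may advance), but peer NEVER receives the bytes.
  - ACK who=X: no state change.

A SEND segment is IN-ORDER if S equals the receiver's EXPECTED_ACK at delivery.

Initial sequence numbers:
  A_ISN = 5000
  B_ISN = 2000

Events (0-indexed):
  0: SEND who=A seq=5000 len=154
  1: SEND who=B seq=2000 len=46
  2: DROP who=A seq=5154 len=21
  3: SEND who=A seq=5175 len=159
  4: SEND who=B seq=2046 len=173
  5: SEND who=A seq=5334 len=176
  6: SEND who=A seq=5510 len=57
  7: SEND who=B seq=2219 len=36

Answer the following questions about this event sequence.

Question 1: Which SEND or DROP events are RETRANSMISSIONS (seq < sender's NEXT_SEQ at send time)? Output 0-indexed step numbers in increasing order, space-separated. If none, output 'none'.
Answer: none

Derivation:
Step 0: SEND seq=5000 -> fresh
Step 1: SEND seq=2000 -> fresh
Step 2: DROP seq=5154 -> fresh
Step 3: SEND seq=5175 -> fresh
Step 4: SEND seq=2046 -> fresh
Step 5: SEND seq=5334 -> fresh
Step 6: SEND seq=5510 -> fresh
Step 7: SEND seq=2219 -> fresh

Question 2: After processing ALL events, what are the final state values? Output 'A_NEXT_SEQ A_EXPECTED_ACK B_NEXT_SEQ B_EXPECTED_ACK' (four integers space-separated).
After event 0: A_seq=5154 A_ack=2000 B_seq=2000 B_ack=5154
After event 1: A_seq=5154 A_ack=2046 B_seq=2046 B_ack=5154
After event 2: A_seq=5175 A_ack=2046 B_seq=2046 B_ack=5154
After event 3: A_seq=5334 A_ack=2046 B_seq=2046 B_ack=5154
After event 4: A_seq=5334 A_ack=2219 B_seq=2219 B_ack=5154
After event 5: A_seq=5510 A_ack=2219 B_seq=2219 B_ack=5154
After event 6: A_seq=5567 A_ack=2219 B_seq=2219 B_ack=5154
After event 7: A_seq=5567 A_ack=2255 B_seq=2255 B_ack=5154

Answer: 5567 2255 2255 5154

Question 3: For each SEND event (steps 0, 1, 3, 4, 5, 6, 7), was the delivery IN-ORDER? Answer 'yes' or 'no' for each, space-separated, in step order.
Step 0: SEND seq=5000 -> in-order
Step 1: SEND seq=2000 -> in-order
Step 3: SEND seq=5175 -> out-of-order
Step 4: SEND seq=2046 -> in-order
Step 5: SEND seq=5334 -> out-of-order
Step 6: SEND seq=5510 -> out-of-order
Step 7: SEND seq=2219 -> in-order

Answer: yes yes no yes no no yes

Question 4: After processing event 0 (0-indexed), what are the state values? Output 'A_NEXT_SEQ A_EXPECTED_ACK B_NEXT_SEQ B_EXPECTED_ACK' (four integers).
After event 0: A_seq=5154 A_ack=2000 B_seq=2000 B_ack=5154

5154 2000 2000 5154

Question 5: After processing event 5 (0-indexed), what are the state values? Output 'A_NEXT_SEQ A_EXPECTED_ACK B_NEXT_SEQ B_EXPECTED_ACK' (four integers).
After event 0: A_seq=5154 A_ack=2000 B_seq=2000 B_ack=5154
After event 1: A_seq=5154 A_ack=2046 B_seq=2046 B_ack=5154
After event 2: A_seq=5175 A_ack=2046 B_seq=2046 B_ack=5154
After event 3: A_seq=5334 A_ack=2046 B_seq=2046 B_ack=5154
After event 4: A_seq=5334 A_ack=2219 B_seq=2219 B_ack=5154
After event 5: A_seq=5510 A_ack=2219 B_seq=2219 B_ack=5154

5510 2219 2219 5154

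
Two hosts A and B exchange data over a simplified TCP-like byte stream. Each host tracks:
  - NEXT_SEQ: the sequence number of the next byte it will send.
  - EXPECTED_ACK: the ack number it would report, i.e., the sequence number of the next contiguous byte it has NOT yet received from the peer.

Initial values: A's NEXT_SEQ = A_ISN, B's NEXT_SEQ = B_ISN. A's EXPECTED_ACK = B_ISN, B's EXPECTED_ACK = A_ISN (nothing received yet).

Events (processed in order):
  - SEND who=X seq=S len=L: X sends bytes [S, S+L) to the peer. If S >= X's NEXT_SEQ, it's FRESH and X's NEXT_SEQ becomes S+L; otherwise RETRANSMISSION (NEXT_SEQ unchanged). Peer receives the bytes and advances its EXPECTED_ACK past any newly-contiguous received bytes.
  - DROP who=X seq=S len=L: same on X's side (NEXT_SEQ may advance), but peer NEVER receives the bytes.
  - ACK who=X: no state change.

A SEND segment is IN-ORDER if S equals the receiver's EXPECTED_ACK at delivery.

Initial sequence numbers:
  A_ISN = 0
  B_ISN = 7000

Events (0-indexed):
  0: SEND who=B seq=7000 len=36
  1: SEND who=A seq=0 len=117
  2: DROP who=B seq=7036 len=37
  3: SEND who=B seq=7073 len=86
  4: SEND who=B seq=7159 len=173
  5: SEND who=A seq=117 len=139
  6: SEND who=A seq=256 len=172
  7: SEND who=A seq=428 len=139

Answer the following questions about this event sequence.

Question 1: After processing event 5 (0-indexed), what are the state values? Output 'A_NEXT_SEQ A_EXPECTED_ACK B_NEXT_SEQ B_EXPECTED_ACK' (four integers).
After event 0: A_seq=0 A_ack=7036 B_seq=7036 B_ack=0
After event 1: A_seq=117 A_ack=7036 B_seq=7036 B_ack=117
After event 2: A_seq=117 A_ack=7036 B_seq=7073 B_ack=117
After event 3: A_seq=117 A_ack=7036 B_seq=7159 B_ack=117
After event 4: A_seq=117 A_ack=7036 B_seq=7332 B_ack=117
After event 5: A_seq=256 A_ack=7036 B_seq=7332 B_ack=256

256 7036 7332 256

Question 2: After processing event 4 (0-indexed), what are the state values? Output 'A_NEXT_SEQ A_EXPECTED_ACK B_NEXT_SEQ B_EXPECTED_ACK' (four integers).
After event 0: A_seq=0 A_ack=7036 B_seq=7036 B_ack=0
After event 1: A_seq=117 A_ack=7036 B_seq=7036 B_ack=117
After event 2: A_seq=117 A_ack=7036 B_seq=7073 B_ack=117
After event 3: A_seq=117 A_ack=7036 B_seq=7159 B_ack=117
After event 4: A_seq=117 A_ack=7036 B_seq=7332 B_ack=117

117 7036 7332 117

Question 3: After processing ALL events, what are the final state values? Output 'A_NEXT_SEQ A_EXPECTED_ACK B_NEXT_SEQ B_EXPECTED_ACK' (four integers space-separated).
After event 0: A_seq=0 A_ack=7036 B_seq=7036 B_ack=0
After event 1: A_seq=117 A_ack=7036 B_seq=7036 B_ack=117
After event 2: A_seq=117 A_ack=7036 B_seq=7073 B_ack=117
After event 3: A_seq=117 A_ack=7036 B_seq=7159 B_ack=117
After event 4: A_seq=117 A_ack=7036 B_seq=7332 B_ack=117
After event 5: A_seq=256 A_ack=7036 B_seq=7332 B_ack=256
After event 6: A_seq=428 A_ack=7036 B_seq=7332 B_ack=428
After event 7: A_seq=567 A_ack=7036 B_seq=7332 B_ack=567

Answer: 567 7036 7332 567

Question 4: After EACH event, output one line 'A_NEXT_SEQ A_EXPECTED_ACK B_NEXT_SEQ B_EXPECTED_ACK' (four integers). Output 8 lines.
0 7036 7036 0
117 7036 7036 117
117 7036 7073 117
117 7036 7159 117
117 7036 7332 117
256 7036 7332 256
428 7036 7332 428
567 7036 7332 567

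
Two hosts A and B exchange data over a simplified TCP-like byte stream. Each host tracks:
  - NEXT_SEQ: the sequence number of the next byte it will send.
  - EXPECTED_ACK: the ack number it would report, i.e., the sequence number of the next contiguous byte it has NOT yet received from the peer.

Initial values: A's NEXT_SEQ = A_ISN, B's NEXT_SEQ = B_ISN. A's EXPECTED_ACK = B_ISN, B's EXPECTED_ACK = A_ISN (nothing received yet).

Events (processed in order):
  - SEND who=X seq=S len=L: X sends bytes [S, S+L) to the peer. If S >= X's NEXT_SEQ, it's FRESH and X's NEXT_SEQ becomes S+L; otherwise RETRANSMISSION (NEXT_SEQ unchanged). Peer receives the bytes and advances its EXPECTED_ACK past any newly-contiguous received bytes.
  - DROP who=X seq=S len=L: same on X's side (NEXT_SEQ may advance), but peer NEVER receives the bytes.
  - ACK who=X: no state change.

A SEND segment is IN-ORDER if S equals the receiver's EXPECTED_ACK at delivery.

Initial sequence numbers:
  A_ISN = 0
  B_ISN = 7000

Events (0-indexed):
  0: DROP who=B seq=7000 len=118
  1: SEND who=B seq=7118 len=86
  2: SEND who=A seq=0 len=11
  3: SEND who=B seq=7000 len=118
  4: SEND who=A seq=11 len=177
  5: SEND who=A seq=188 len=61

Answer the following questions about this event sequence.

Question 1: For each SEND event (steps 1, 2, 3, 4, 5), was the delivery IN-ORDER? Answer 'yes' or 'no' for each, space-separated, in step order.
Step 1: SEND seq=7118 -> out-of-order
Step 2: SEND seq=0 -> in-order
Step 3: SEND seq=7000 -> in-order
Step 4: SEND seq=11 -> in-order
Step 5: SEND seq=188 -> in-order

Answer: no yes yes yes yes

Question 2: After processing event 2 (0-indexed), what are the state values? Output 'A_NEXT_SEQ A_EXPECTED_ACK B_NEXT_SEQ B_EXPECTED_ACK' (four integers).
After event 0: A_seq=0 A_ack=7000 B_seq=7118 B_ack=0
After event 1: A_seq=0 A_ack=7000 B_seq=7204 B_ack=0
After event 2: A_seq=11 A_ack=7000 B_seq=7204 B_ack=11

11 7000 7204 11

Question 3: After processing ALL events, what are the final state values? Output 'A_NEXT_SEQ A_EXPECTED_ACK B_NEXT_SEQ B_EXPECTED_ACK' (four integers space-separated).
Answer: 249 7204 7204 249

Derivation:
After event 0: A_seq=0 A_ack=7000 B_seq=7118 B_ack=0
After event 1: A_seq=0 A_ack=7000 B_seq=7204 B_ack=0
After event 2: A_seq=11 A_ack=7000 B_seq=7204 B_ack=11
After event 3: A_seq=11 A_ack=7204 B_seq=7204 B_ack=11
After event 4: A_seq=188 A_ack=7204 B_seq=7204 B_ack=188
After event 5: A_seq=249 A_ack=7204 B_seq=7204 B_ack=249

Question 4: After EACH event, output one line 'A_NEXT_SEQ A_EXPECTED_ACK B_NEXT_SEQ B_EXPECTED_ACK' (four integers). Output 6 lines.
0 7000 7118 0
0 7000 7204 0
11 7000 7204 11
11 7204 7204 11
188 7204 7204 188
249 7204 7204 249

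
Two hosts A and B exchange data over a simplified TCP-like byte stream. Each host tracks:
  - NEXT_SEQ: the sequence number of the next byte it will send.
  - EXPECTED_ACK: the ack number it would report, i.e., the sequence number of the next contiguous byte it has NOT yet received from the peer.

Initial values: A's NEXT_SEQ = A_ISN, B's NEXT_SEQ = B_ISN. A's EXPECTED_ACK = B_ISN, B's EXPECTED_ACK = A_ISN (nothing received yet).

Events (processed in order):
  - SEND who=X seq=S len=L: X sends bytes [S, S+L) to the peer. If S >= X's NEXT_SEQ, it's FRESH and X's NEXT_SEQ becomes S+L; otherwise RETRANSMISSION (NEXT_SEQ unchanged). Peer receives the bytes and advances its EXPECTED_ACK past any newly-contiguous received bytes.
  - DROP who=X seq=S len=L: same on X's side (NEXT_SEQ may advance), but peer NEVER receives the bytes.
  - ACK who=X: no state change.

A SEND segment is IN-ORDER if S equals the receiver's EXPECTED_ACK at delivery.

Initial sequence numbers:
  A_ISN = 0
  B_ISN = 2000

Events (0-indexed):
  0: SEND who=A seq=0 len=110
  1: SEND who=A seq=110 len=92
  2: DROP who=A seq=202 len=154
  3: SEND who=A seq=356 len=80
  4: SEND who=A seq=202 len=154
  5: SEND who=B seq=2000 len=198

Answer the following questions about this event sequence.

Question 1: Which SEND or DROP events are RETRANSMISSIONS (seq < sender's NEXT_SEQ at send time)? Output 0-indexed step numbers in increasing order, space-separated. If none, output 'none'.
Answer: 4

Derivation:
Step 0: SEND seq=0 -> fresh
Step 1: SEND seq=110 -> fresh
Step 2: DROP seq=202 -> fresh
Step 3: SEND seq=356 -> fresh
Step 4: SEND seq=202 -> retransmit
Step 5: SEND seq=2000 -> fresh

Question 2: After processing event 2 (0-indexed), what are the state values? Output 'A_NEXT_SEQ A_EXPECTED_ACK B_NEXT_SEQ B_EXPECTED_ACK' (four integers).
After event 0: A_seq=110 A_ack=2000 B_seq=2000 B_ack=110
After event 1: A_seq=202 A_ack=2000 B_seq=2000 B_ack=202
After event 2: A_seq=356 A_ack=2000 B_seq=2000 B_ack=202

356 2000 2000 202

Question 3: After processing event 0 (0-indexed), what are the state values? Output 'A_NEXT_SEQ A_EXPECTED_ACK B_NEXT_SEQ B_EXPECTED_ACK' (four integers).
After event 0: A_seq=110 A_ack=2000 B_seq=2000 B_ack=110

110 2000 2000 110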